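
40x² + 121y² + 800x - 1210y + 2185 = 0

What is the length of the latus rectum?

40(x² + 20x) + 121(y² - 10y) = -2185
40(x + 10)² + 121(y - 5)² = -2185 + 4000 + 3025 = 4840
Divide by 4840: (x + 10)²/121 + (y - 5)²/40 = 1
Ellipse, center (-10, 5), major axis horizontal; a² = 121, b² = 40.
Latus rectum length = 2b²/a = 2·40/11 = 80/11.

80/11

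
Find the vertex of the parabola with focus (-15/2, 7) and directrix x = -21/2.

The vertex is the midpoint between the focus and the directrix along the axis of symmetry.
Axis is horizontal (directrix is vertical). Vertex x-coordinate = (-15/2 + (-21/2))/2 = -9; y-coordinate = 7.

(-9, 7)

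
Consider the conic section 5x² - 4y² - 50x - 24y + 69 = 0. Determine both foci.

(2, -3) and (8, -3)

Group the x- and y-terms: 5(x² - 10x) -4(y² + 6y) = -69
Complete the square: 5(x - 5)² -4(y + 3)² = -69 + 125 - 36 = 20
Divide through by 20 to get (x - 5)²/4 - (y + 3)²/5 = 1.
Hyperbola, center (5, -3), transverse axis horizontal; a² = 4, b² = 5.
c² = a² + b² = 4 + 5 = 9, so c = 3.
Foci lie on the horizontal axis through the center: (h ± c, k).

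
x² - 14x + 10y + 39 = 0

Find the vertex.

Only x is squared. Complete the square in x: (x - 7)² = -10(y - 1).
Vertex (7, 1); 4p = -10 so p = -5/2. Opens down.

(7, 1)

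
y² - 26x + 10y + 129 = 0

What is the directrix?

Only y is squared. Complete the square in y: (y + 5)² = 26(x - 4).
Vertex (4, -5); 4p = 26 so p = 13/2. Opens right.
Directrix is the vertical line x = h − p = 4 − (13/2) = -5/2.

x = -5/2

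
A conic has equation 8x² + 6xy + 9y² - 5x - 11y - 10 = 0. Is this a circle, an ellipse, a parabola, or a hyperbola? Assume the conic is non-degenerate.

A = 8, B = 6, C = 9.
Discriminant B² − 4AC = 6² − 4·8·9 = -252.
B² − 4AC < 0 ⇒ ellipse.

ellipse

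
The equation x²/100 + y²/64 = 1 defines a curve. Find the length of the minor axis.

Center (0, 0). The larger denominator 100 sits under the x-term, so the major axis is horizontal; a² = 100, b² = 64.
b² = 64 so b = 8; the minor axis has length 2b = 16.

16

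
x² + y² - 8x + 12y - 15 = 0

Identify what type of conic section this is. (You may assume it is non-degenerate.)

No xy term. Coefficients of x² and y² are A = 1, C = 1.
A = C (same sign) ⇒ circle.

circle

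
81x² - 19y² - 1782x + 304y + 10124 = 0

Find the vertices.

(11, -1) and (11, 17)

81(x² - 22x) -19(y² - 16y) = -10124
Completing the square gives 81(x - 11)² -19(y - 8)² = -10124 + 9801 - 1216 = -1539.
Divide through by -1539 to get (y - 8)²/81 - (x - 11)²/19 = 1.
Hyperbola, center (11, 8), transverse axis vertical; a² = 81, b² = 19.
a = 9. Vertices at (h, k ± a).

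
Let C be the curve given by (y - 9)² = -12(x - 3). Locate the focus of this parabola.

Vertex (3, 9); 4p = -12 so p = -3. Opens left.
Focus is p units from the vertex along the axis: (h + p, k).

(0, 9)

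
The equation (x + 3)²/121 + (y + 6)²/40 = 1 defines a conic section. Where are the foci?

Center (-3, -6). The larger denominator 121 sits under the x-term, so the major axis is horizontal; a² = 121, b² = 40.
c² = a² - b² = 121 - 40 = 81, so c = 9.
Foci lie on the horizontal axis through the center: (h ± c, k).

(-12, -6) and (6, -6)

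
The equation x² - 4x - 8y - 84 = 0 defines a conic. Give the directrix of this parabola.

Only x is squared. Complete the square in x: (x - 2)² = 8(y + 11).
Vertex (2, -11); 4p = 8 so p = 2. Opens up.
Directrix is the horizontal line y = k − p = -11 − (2) = -13.

y = -13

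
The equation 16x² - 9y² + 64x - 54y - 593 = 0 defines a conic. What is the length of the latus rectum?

64/3

Group the x- and y-terms: 16(x² + 4x) -9(y² + 6y) = 593
16(x + 2)² -9(y + 3)² = 593 + 64 - 81 = 576
Divide by 576: (x + 2)²/36 - (y + 3)²/64 = 1
Hyperbola, center (-2, -3), transverse axis horizontal; a² = 36, b² = 64.
Latus rectum length = 2b²/a = 2·64/6 = 64/3.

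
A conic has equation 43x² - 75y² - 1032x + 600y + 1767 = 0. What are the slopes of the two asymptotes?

Group: 43(x² - 24x) -75(y² - 8y) = -1767
Complete the square in x and y: 43(x - 12)² -75(y - 4)² = -1767 + 6192 - 1200 = 3225
Divide through by 3225 to get (x - 12)²/75 - (y - 4)²/43 = 1.
Hyperbola, center (12, 4), transverse axis horizontal; a² = 75, b² = 43.
For a horizontal hyperbola the asymptotes have slope ±b/a.
Here that is ±√43/5√3 = ±√129/15.

√129/15 and -√129/15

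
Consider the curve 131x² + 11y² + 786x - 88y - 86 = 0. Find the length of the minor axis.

Collect terms: 131(x² + 6x) + 11(y² - 8y) = 86
131(x + 3)² + 11(y - 4)² = 86 + 1179 + 176 = 1441
Divide through by 1441 to get (x + 3)²/11 + (y - 4)²/131 = 1.
Ellipse, center (-3, 4), major axis vertical; a² = 131, b² = 11.
b² = 11 so b = √11; the minor axis has length 2b = 2√11.

2√11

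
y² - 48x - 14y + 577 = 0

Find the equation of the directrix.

x = -1

Only y is squared. Complete the square in y: (y - 7)² = 48(x - 11).
Vertex (11, 7); 4p = 48 so p = 12. Opens right.
Directrix is the vertical line x = h − p = 11 − (12) = -1.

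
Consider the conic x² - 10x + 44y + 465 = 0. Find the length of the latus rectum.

44

Only x is squared. Complete the square in x: (x - 5)² = -44(y + 10).
Vertex (5, -10); 4p = -44 so p = -11. Opens down.
Latus rectum length = |4p| = 44.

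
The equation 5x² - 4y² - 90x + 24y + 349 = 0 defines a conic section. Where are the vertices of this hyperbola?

(7, 3) and (11, 3)

Group the x- and y-terms: 5(x² - 18x) -4(y² - 6y) = -349
5(x - 9)² -4(y - 3)² = -349 + 405 - 36 = 20
Dividing both sides by 20: (x - 9)²/4 - (y - 3)²/5 = 1
Hyperbola, center (9, 3), transverse axis horizontal; a² = 4, b² = 5.
a = 2. Vertices at (h ± a, k).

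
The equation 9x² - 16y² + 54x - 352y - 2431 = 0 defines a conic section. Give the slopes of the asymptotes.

3/4 and -3/4

9(x² + 6x) -16(y² + 22y) = 2431
Complete the square: 9(x + 3)² -16(y + 11)² = 2431 + 81 - 1936 = 576
Divide through by 576 to get (x + 3)²/64 - (y + 11)²/36 = 1.
Hyperbola, center (-3, -11), transverse axis horizontal; a² = 64, b² = 36.
For a horizontal hyperbola the asymptotes have slope ±b/a.
Here that is ±6/8 = ±3/4.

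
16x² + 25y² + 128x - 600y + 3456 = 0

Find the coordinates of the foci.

Collect terms: 16(x² + 8x) + 25(y² - 24y) = -3456
16(x + 4)² + 25(y - 12)² = -3456 + 256 + 3600 = 400
Dividing both sides by 400: (x + 4)²/25 + (y - 12)²/16 = 1
Ellipse, center (-4, 12), major axis horizontal; a² = 25, b² = 16.
c² = a² - b² = 25 - 16 = 9, so c = 3.
Foci lie on the horizontal axis through the center: (h ± c, k).

(-7, 12) and (-1, 12)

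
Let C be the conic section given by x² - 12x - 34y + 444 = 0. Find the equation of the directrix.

Only x is squared. Complete the square in x: (x - 6)² = 34(y - 12).
Vertex (6, 12); 4p = 34 so p = 17/2. Opens up.
Directrix is the horizontal line y = k − p = 12 − (17/2) = 7/2.

y = 7/2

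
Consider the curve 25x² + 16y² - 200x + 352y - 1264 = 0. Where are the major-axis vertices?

(4, -26) and (4, 4)

Group: 25(x² - 8x) + 16(y² + 22y) = 1264
25(x - 4)² + 16(y + 11)² = 1264 + 400 + 1936 = 3600
Dividing both sides by 3600: (x - 4)²/144 + (y + 11)²/225 = 1
Ellipse, center (4, -11), major axis vertical; a² = 225, b² = 144.
a = 15. Vertices at (h, k ± a).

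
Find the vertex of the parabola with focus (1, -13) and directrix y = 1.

The vertex is the midpoint between the focus and the directrix along the axis of symmetry.
Axis is vertical (directrix is horizontal). Vertex y-coordinate = (-13 + 1)/2 = -6; x-coordinate = 1.

(1, -6)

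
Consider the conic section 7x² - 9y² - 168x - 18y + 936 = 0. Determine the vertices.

Group the x- and y-terms: 7(x² - 24x) -9(y² + 2y) = -936
Completing the square gives 7(x - 12)² -9(y + 1)² = -936 + 1008 - 9 = 63.
Divide by 63: (x - 12)²/9 - (y + 1)²/7 = 1
Hyperbola, center (12, -1), transverse axis horizontal; a² = 9, b² = 7.
a = 3. Vertices at (h ± a, k).

(9, -1) and (15, -1)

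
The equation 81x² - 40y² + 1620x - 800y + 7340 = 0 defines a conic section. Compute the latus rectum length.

80/9

Rearranging, 81(x² + 20x) -40(y² + 20y) = -7340.
81(x + 10)² -40(y + 10)² = -7340 + 8100 - 4000 = -3240
Divide by -3240: (y + 10)²/81 - (x + 10)²/40 = 1
Hyperbola, center (-10, -10), transverse axis vertical; a² = 81, b² = 40.
Latus rectum length = 2b²/a = 2·40/9 = 80/9.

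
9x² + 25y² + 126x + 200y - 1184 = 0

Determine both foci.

Group the x- and y-terms: 9(x² + 14x) + 25(y² + 8y) = 1184
Complete the square in x and y: 9(x + 7)² + 25(y + 4)² = 1184 + 441 + 400 = 2025
Dividing both sides by 2025: (x + 7)²/225 + (y + 4)²/81 = 1
Ellipse, center (-7, -4), major axis horizontal; a² = 225, b² = 81.
c² = a² - b² = 225 - 81 = 144, so c = 12.
Foci lie on the horizontal axis through the center: (h ± c, k).

(-19, -4) and (5, -4)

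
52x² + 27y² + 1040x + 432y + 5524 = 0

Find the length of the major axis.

Group: 52(x² + 20x) + 27(y² + 16y) = -5524
Complete the square: 52(x + 10)² + 27(y + 8)² = -5524 + 5200 + 1728 = 1404
Divide through by 1404 to get (x + 10)²/27 + (y + 8)²/52 = 1.
Ellipse, center (-10, -8), major axis vertical; a² = 52, b² = 27.
a² = 52 so a = 2√13; the major axis has length 2a = 4√13.

4√13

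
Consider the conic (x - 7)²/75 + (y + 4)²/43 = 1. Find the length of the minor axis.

Center (7, -4). The larger denominator 75 sits under the x-term, so the major axis is horizontal; a² = 75, b² = 43.
b² = 43 so b = √43; the minor axis has length 2b = 2√43.

2√43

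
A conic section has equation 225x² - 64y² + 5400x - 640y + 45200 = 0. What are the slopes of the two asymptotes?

Collect terms: 225(x² + 24x) -64(y² + 10y) = -45200
Complete the square: 225(x + 12)² -64(y + 5)² = -45200 + 32400 - 1600 = -14400
Dividing both sides by -14400: (y + 5)²/225 - (x + 12)²/64 = 1
Hyperbola, center (-12, -5), transverse axis vertical; a² = 225, b² = 64.
For a vertical hyperbola the asymptotes have slope ±a/b.
Here that is ±15/8.

15/8 and -15/8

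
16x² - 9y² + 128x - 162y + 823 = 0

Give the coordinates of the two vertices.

(-4, -21) and (-4, 3)

Collect terms: 16(x² + 8x) -9(y² + 18y) = -823
Completing the square gives 16(x + 4)² -9(y + 9)² = -823 + 256 - 729 = -1296.
Divide through by -1296 to get (y + 9)²/144 - (x + 4)²/81 = 1.
Hyperbola, center (-4, -9), transverse axis vertical; a² = 144, b² = 81.
a = 12. Vertices at (h, k ± a).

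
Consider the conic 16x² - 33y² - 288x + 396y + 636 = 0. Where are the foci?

(9, -1) and (9, 13)

Collect terms: 16(x² - 18x) -33(y² - 12y) = -636
Complete the square in x and y: 16(x - 9)² -33(y - 6)² = -636 + 1296 - 1188 = -528
Dividing both sides by -528: (y - 6)²/16 - (x - 9)²/33 = 1
Hyperbola, center (9, 6), transverse axis vertical; a² = 16, b² = 33.
c² = a² + b² = 16 + 33 = 49, so c = 7.
Foci lie on the vertical axis through the center: (h, k ± c).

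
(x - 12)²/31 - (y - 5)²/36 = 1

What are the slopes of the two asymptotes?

Center (12, 5). The positive term is the x-term, so the transverse axis is horizontal; a² = 31, b² = 36.
For a horizontal hyperbola the asymptotes have slope ±b/a.
Here that is ±6/√31 = ±6√31/31.

6√31/31 and -6√31/31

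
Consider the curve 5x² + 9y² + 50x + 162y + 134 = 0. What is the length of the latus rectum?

40/3

Collect terms: 5(x² + 10x) + 9(y² + 18y) = -134
Completing the square gives 5(x + 5)² + 9(y + 9)² = -134 + 125 + 729 = 720.
Dividing both sides by 720: (x + 5)²/144 + (y + 9)²/80 = 1
Ellipse, center (-5, -9), major axis horizontal; a² = 144, b² = 80.
Latus rectum length = 2b²/a = 2·80/12 = 40/3.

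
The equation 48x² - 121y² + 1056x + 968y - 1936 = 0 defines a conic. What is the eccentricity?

Rearranging, 48(x² + 22x) -121(y² - 8y) = 1936.
Completing the square gives 48(x + 11)² -121(y - 4)² = 1936 + 5808 - 1936 = 5808.
Divide through by 5808 to get (x + 11)²/121 - (y - 4)²/48 = 1.
Hyperbola, center (-11, 4), transverse axis horizontal; a² = 121, b² = 48.
c² = a² + b² = 169, so c = 13.
e = c/a = 13/11.

e = 13/11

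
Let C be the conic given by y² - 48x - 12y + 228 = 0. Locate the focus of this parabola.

Only y is squared. Complete the square in y: (y - 6)² = 48(x - 4).
Vertex (4, 6); 4p = 48 so p = 12. Opens right.
Focus is p units from the vertex along the axis: (h + p, k).

(16, 6)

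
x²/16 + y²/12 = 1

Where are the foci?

(-2, 0) and (2, 0)

Center (0, 0). The larger denominator 16 sits under the x-term, so the major axis is horizontal; a² = 16, b² = 12.
c² = a² - b² = 16 - 12 = 4, so c = 2.
Foci lie on the horizontal axis through the center: (h ± c, k).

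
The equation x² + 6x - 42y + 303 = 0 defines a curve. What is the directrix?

y = -7/2

Only x is squared. Complete the square in x: (x + 3)² = 42(y - 7).
Vertex (-3, 7); 4p = 42 so p = 21/2. Opens up.
Directrix is the horizontal line y = k − p = 7 − (21/2) = -7/2.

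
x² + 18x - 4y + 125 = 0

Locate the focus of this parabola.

(-9, 12)

Only x is squared. Complete the square in x: (x + 9)² = 4(y - 11).
Vertex (-9, 11); 4p = 4 so p = 1. Opens up.
Focus is p units from the vertex along the axis: (h, k + p).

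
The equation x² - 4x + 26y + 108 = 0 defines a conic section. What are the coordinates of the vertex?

(2, -4)

Only x is squared. Complete the square in x: (x - 2)² = -26(y + 4).
Vertex (2, -4); 4p = -26 so p = -13/2. Opens down.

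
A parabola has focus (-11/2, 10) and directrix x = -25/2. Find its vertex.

(-9, 10)

The vertex is the midpoint between the focus and the directrix along the axis of symmetry.
Axis is horizontal (directrix is vertical). Vertex x-coordinate = (-11/2 + (-25/2))/2 = -9; y-coordinate = 10.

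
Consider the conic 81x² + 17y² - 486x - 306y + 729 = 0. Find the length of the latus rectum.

34/9

Collect terms: 81(x² - 6x) + 17(y² - 18y) = -729
Completing the square gives 81(x - 3)² + 17(y - 9)² = -729 + 729 + 1377 = 1377.
Divide through by 1377 to get (x - 3)²/17 + (y - 9)²/81 = 1.
Ellipse, center (3, 9), major axis vertical; a² = 81, b² = 17.
Latus rectum length = 2b²/a = 2·17/9 = 34/9.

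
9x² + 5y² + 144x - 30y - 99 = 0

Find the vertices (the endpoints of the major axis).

9(x² + 16x) + 5(y² - 6y) = 99
Completing the square gives 9(x + 8)² + 5(y - 3)² = 99 + 576 + 45 = 720.
Divide through by 720 to get (x + 8)²/80 + (y - 3)²/144 = 1.
Ellipse, center (-8, 3), major axis vertical; a² = 144, b² = 80.
a = 12. Vertices at (h, k ± a).

(-8, -9) and (-8, 15)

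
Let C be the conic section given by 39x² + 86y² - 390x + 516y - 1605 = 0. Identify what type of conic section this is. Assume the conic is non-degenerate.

No xy term. Coefficients of x² and y² are A = 39, C = 86.
A and C have the same sign but A ≠ C ⇒ ellipse.

ellipse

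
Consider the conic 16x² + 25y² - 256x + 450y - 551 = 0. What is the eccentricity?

Rearranging, 16(x² - 16x) + 25(y² + 18y) = 551.
Complete the square in x and y: 16(x - 8)² + 25(y + 9)² = 551 + 1024 + 2025 = 3600
Divide by 3600: (x - 8)²/225 + (y + 9)²/144 = 1
Ellipse, center (8, -9), major axis horizontal; a² = 225, b² = 144.
c² = a² - b² = 81, so c = 9.
e = c/a = 9/15 = 3/5.

e = 3/5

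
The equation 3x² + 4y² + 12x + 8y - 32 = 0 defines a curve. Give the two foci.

Rearranging, 3(x² + 4x) + 4(y² + 2y) = 32.
Completing the square gives 3(x + 2)² + 4(y + 1)² = 32 + 12 + 4 = 48.
Divide through by 48 to get (x + 2)²/16 + (y + 1)²/12 = 1.
Ellipse, center (-2, -1), major axis horizontal; a² = 16, b² = 12.
c² = a² - b² = 16 - 12 = 4, so c = 2.
Foci lie on the horizontal axis through the center: (h ± c, k).

(-4, -1) and (0, -1)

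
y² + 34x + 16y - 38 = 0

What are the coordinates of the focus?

(-11/2, -8)

Only y is squared. Complete the square in y: (y + 8)² = -34(x - 3).
Vertex (3, -8); 4p = -34 so p = -17/2. Opens left.
Focus is p units from the vertex along the axis: (h + p, k).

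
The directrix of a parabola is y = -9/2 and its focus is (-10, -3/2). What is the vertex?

The vertex is the midpoint between the focus and the directrix along the axis of symmetry.
Axis is vertical (directrix is horizontal). Vertex y-coordinate = (-3/2 + (-9/2))/2 = -3; x-coordinate = -10.

(-10, -3)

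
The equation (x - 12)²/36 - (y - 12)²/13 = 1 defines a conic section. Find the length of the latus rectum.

13/3

Center (12, 12). The positive term is the x-term, so the transverse axis is horizontal; a² = 36, b² = 13.
Latus rectum length = 2b²/a = 2·13/6 = 13/3.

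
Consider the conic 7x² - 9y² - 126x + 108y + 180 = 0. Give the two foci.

(5, 6) and (13, 6)

7(x² - 18x) -9(y² - 12y) = -180
Complete the square: 7(x - 9)² -9(y - 6)² = -180 + 567 - 324 = 63
Dividing both sides by 63: (x - 9)²/9 - (y - 6)²/7 = 1
Hyperbola, center (9, 6), transverse axis horizontal; a² = 9, b² = 7.
c² = a² + b² = 9 + 7 = 16, so c = 4.
Foci lie on the horizontal axis through the center: (h ± c, k).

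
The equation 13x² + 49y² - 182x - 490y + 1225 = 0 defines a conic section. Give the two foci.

Collect terms: 13(x² - 14x) + 49(y² - 10y) = -1225
Complete the square in x and y: 13(x - 7)² + 49(y - 5)² = -1225 + 637 + 1225 = 637
Divide through by 637 to get (x - 7)²/49 + (y - 5)²/13 = 1.
Ellipse, center (7, 5), major axis horizontal; a² = 49, b² = 13.
c² = a² - b² = 49 - 13 = 36, so c = 6.
Foci lie on the horizontal axis through the center: (h ± c, k).

(1, 5) and (13, 5)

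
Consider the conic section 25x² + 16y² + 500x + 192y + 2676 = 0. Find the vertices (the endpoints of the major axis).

(-10, -11) and (-10, -1)

Collect terms: 25(x² + 20x) + 16(y² + 12y) = -2676
25(x + 10)² + 16(y + 6)² = -2676 + 2500 + 576 = 400
Dividing both sides by 400: (x + 10)²/16 + (y + 6)²/25 = 1
Ellipse, center (-10, -6), major axis vertical; a² = 25, b² = 16.
a = 5. Vertices at (h, k ± a).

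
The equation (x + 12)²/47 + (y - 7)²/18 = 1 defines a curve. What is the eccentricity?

e = √1363/47

Center (-12, 7). The larger denominator 47 sits under the x-term, so the major axis is horizontal; a² = 47, b² = 18.
c² = a² - b² = 29, so c = √29.
e = c/a = √29/√47 = √1363/47.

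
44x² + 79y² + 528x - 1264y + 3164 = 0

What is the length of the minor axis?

Group the x- and y-terms: 44(x² + 12x) + 79(y² - 16y) = -3164
44(x + 6)² + 79(y - 8)² = -3164 + 1584 + 5056 = 3476
Divide through by 3476 to get (x + 6)²/79 + (y - 8)²/44 = 1.
Ellipse, center (-6, 8), major axis horizontal; a² = 79, b² = 44.
b² = 44 so b = 2√11; the minor axis has length 2b = 4√11.

4√11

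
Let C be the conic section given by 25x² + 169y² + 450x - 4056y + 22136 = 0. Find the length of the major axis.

26

Collect terms: 25(x² + 18x) + 169(y² - 24y) = -22136
Complete the square in x and y: 25(x + 9)² + 169(y - 12)² = -22136 + 2025 + 24336 = 4225
Divide through by 4225 to get (x + 9)²/169 + (y - 12)²/25 = 1.
Ellipse, center (-9, 12), major axis horizontal; a² = 169, b² = 25.
a² = 169 so a = 13; the major axis has length 2a = 26.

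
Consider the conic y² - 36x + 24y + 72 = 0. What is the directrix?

x = -11

Only y is squared. Complete the square in y: (y + 12)² = 36(x + 2).
Vertex (-2, -12); 4p = 36 so p = 9. Opens right.
Directrix is the vertical line x = h − p = -2 − (9) = -11.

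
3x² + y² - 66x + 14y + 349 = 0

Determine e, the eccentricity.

3(x² - 22x) + (y² + 14y) = -349
Complete the square in x and y: 3(x - 11)² + (y + 7)² = -349 + 363 + 49 = 63
Divide by 63: (x - 11)²/21 + (y + 7)²/63 = 1
Ellipse, center (11, -7), major axis vertical; a² = 63, b² = 21.
c² = a² - b² = 42, so c = √42.
e = c/a = √42/3√7 = √6/3.

e = √6/3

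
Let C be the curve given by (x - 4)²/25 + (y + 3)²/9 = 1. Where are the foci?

Center (4, -3). The larger denominator 25 sits under the x-term, so the major axis is horizontal; a² = 25, b² = 9.
c² = a² - b² = 25 - 9 = 16, so c = 4.
Foci lie on the horizontal axis through the center: (h ± c, k).

(0, -3) and (8, -3)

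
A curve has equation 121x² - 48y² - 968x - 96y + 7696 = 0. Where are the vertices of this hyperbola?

(4, -12) and (4, 10)

Group the x- and y-terms: 121(x² - 8x) -48(y² + 2y) = -7696
121(x - 4)² -48(y + 1)² = -7696 + 1936 - 48 = -5808
Dividing both sides by -5808: (y + 1)²/121 - (x - 4)²/48 = 1
Hyperbola, center (4, -1), transverse axis vertical; a² = 121, b² = 48.
a = 11. Vertices at (h, k ± a).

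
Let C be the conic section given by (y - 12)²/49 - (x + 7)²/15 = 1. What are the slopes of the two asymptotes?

Center (-7, 12). The positive term is the y-term, so the transverse axis is vertical; a² = 49, b² = 15.
For a vertical hyperbola the asymptotes have slope ±a/b.
Here that is ±7/√15 = ±7√15/15.

7√15/15 and -7√15/15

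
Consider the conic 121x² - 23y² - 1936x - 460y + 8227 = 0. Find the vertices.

(8, -21) and (8, 1)

Rearranging, 121(x² - 16x) -23(y² + 20y) = -8227.
Complete the square in x and y: 121(x - 8)² -23(y + 10)² = -8227 + 7744 - 2300 = -2783
Divide by -2783: (y + 10)²/121 - (x - 8)²/23 = 1
Hyperbola, center (8, -10), transverse axis vertical; a² = 121, b² = 23.
a = 11. Vertices at (h, k ± a).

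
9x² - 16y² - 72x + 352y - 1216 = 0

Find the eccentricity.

Rearranging, 9(x² - 8x) -16(y² - 22y) = 1216.
9(x - 4)² -16(y - 11)² = 1216 + 144 - 1936 = -576
Divide by -576: (y - 11)²/36 - (x - 4)²/64 = 1
Hyperbola, center (4, 11), transverse axis vertical; a² = 36, b² = 64.
c² = a² + b² = 100, so c = 10.
e = c/a = 10/6 = 5/3.

e = 5/3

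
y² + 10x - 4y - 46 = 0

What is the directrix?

x = 15/2

Only y is squared. Complete the square in y: (y - 2)² = -10(x - 5).
Vertex (5, 2); 4p = -10 so p = -5/2. Opens left.
Directrix is the vertical line x = h − p = 5 − (-5/2) = 15/2.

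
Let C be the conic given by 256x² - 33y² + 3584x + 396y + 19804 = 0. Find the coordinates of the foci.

256(x² + 14x) -33(y² - 12y) = -19804
Complete the square in x and y: 256(x + 7)² -33(y - 6)² = -19804 + 12544 - 1188 = -8448
Divide by -8448: (y - 6)²/256 - (x + 7)²/33 = 1
Hyperbola, center (-7, 6), transverse axis vertical; a² = 256, b² = 33.
c² = a² + b² = 256 + 33 = 289, so c = 17.
Foci lie on the vertical axis through the center: (h, k ± c).

(-7, -11) and (-7, 23)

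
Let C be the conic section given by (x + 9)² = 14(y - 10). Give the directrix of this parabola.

Vertex (-9, 10); 4p = 14 so p = 7/2. Opens up.
Directrix is the horizontal line y = k − p = 10 − (7/2) = 13/2.

y = 13/2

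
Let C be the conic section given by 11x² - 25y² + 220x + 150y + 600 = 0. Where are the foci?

Collect terms: 11(x² + 20x) -25(y² - 6y) = -600
11(x + 10)² -25(y - 3)² = -600 + 1100 - 225 = 275
Divide by 275: (x + 10)²/25 - (y - 3)²/11 = 1
Hyperbola, center (-10, 3), transverse axis horizontal; a² = 25, b² = 11.
c² = a² + b² = 25 + 11 = 36, so c = 6.
Foci lie on the horizontal axis through the center: (h ± c, k).

(-16, 3) and (-4, 3)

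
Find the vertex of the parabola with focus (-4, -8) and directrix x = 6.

The vertex is the midpoint between the focus and the directrix along the axis of symmetry.
Axis is horizontal (directrix is vertical). Vertex x-coordinate = (-4 + 6)/2 = 1; y-coordinate = -8.

(1, -8)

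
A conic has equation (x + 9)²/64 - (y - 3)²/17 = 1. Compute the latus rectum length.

Center (-9, 3). The positive term is the x-term, so the transverse axis is horizontal; a² = 64, b² = 17.
Latus rectum length = 2b²/a = 2·17/8 = 17/4.

17/4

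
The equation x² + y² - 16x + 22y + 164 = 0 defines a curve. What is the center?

Rearranging, (x² - 16x) + (y² + 22y) = -164.
Complete the square in x and y: (x - 8)² + (y + 11)² = -164 + 64 + 121 = 21
So (x - 8)² + (y + 11)² = 21.
Circle centered at (8, -11) with r² = 21.

(8, -11)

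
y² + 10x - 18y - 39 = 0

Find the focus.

(19/2, 9)

Only y is squared. Complete the square in y: (y - 9)² = -10(x - 12).
Vertex (12, 9); 4p = -10 so p = -5/2. Opens left.
Focus is p units from the vertex along the axis: (h + p, k).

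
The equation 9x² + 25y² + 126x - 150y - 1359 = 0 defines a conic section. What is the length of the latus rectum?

54/5

Group the x- and y-terms: 9(x² + 14x) + 25(y² - 6y) = 1359
9(x + 7)² + 25(y - 3)² = 1359 + 441 + 225 = 2025
Dividing both sides by 2025: (x + 7)²/225 + (y - 3)²/81 = 1
Ellipse, center (-7, 3), major axis horizontal; a² = 225, b² = 81.
Latus rectum length = 2b²/a = 2·81/15 = 54/5.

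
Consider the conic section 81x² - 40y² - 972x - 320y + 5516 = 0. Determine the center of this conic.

(6, -4)

Group the x- and y-terms: 81(x² - 12x) -40(y² + 8y) = -5516
Complete the square: 81(x - 6)² -40(y + 4)² = -5516 + 2916 - 640 = -3240
Divide through by -3240 to get (y + 4)²/81 - (x - 6)²/40 = 1.
Hyperbola with center (6, -4).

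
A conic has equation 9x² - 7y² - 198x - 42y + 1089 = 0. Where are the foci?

(11, -7) and (11, 1)

Group: 9(x² - 22x) -7(y² + 6y) = -1089
9(x - 11)² -7(y + 3)² = -1089 + 1089 - 63 = -63
Divide by -63: (y + 3)²/9 - (x - 11)²/7 = 1
Hyperbola, center (11, -3), transverse axis vertical; a² = 9, b² = 7.
c² = a² + b² = 9 + 7 = 16, so c = 4.
Foci lie on the vertical axis through the center: (h, k ± c).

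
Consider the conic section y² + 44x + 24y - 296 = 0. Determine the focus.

(-1, -12)

Only y is squared. Complete the square in y: (y + 12)² = -44(x - 10).
Vertex (10, -12); 4p = -44 so p = -11. Opens left.
Focus is p units from the vertex along the axis: (h + p, k).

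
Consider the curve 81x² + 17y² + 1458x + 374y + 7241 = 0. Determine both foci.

Group the x- and y-terms: 81(x² + 18x) + 17(y² + 22y) = -7241
Completing the square gives 81(x + 9)² + 17(y + 11)² = -7241 + 6561 + 2057 = 1377.
Divide by 1377: (x + 9)²/17 + (y + 11)²/81 = 1
Ellipse, center (-9, -11), major axis vertical; a² = 81, b² = 17.
c² = a² - b² = 81 - 17 = 64, so c = 8.
Foci lie on the vertical axis through the center: (h, k ± c).

(-9, -19) and (-9, -3)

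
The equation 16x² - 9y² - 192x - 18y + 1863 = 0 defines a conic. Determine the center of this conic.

(6, -1)

16(x² - 12x) -9(y² + 2y) = -1863
Complete the square: 16(x - 6)² -9(y + 1)² = -1863 + 576 - 9 = -1296
Dividing both sides by -1296: (y + 1)²/144 - (x - 6)²/81 = 1
Hyperbola with center (6, -1).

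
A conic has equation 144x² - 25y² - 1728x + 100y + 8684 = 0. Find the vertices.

(6, -10) and (6, 14)

Group the x- and y-terms: 144(x² - 12x) -25(y² - 4y) = -8684
144(x - 6)² -25(y - 2)² = -8684 + 5184 - 100 = -3600
Dividing both sides by -3600: (y - 2)²/144 - (x - 6)²/25 = 1
Hyperbola, center (6, 2), transverse axis vertical; a² = 144, b² = 25.
a = 12. Vertices at (h, k ± a).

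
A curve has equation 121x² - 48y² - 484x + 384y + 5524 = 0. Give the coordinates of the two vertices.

Group the x- and y-terms: 121(x² - 4x) -48(y² - 8y) = -5524
Complete the square: 121(x - 2)² -48(y - 4)² = -5524 + 484 - 768 = -5808
Dividing both sides by -5808: (y - 4)²/121 - (x - 2)²/48 = 1
Hyperbola, center (2, 4), transverse axis vertical; a² = 121, b² = 48.
a = 11. Vertices at (h, k ± a).

(2, -7) and (2, 15)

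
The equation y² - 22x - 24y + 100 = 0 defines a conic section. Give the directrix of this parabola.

x = -15/2

Only y is squared. Complete the square in y: (y - 12)² = 22(x + 2).
Vertex (-2, 12); 4p = 22 so p = 11/2. Opens right.
Directrix is the vertical line x = h − p = -2 − (11/2) = -15/2.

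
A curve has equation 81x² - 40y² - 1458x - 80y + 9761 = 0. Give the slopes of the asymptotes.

9√10/20 and -9√10/20

Rearranging, 81(x² - 18x) -40(y² + 2y) = -9761.
Complete the square: 81(x - 9)² -40(y + 1)² = -9761 + 6561 - 40 = -3240
Dividing both sides by -3240: (y + 1)²/81 - (x - 9)²/40 = 1
Hyperbola, center (9, -1), transverse axis vertical; a² = 81, b² = 40.
For a vertical hyperbola the asymptotes have slope ±a/b.
Here that is ±9/2√10 = ±9√10/20.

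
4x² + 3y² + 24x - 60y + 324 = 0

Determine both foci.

4(x² + 6x) + 3(y² - 20y) = -324
Completing the square gives 4(x + 3)² + 3(y - 10)² = -324 + 36 + 300 = 12.
Divide through by 12 to get (x + 3)²/3 + (y - 10)²/4 = 1.
Ellipse, center (-3, 10), major axis vertical; a² = 4, b² = 3.
c² = a² - b² = 4 - 3 = 1, so c = 1.
Foci lie on the vertical axis through the center: (h, k ± c).

(-3, 9) and (-3, 11)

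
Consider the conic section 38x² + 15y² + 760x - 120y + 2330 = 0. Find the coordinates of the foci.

Collect terms: 38(x² + 20x) + 15(y² - 8y) = -2330
38(x + 10)² + 15(y - 4)² = -2330 + 3800 + 240 = 1710
Dividing both sides by 1710: (x + 10)²/45 + (y - 4)²/114 = 1
Ellipse, center (-10, 4), major axis vertical; a² = 114, b² = 45.
c² = a² - b² = 114 - 45 = 69, so c = √69.
Foci lie on the vertical axis through the center: (h, k ± c).

(-10, 4 - √69) and (-10, 4 + √69)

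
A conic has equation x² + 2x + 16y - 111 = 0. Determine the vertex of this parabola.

(-1, 7)

Only x is squared. Complete the square in x: (x + 1)² = -16(y - 7).
Vertex (-1, 7); 4p = -16 so p = -4. Opens down.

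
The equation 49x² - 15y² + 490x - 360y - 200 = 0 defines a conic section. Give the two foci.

(-5, -20) and (-5, -4)

Group the x- and y-terms: 49(x² + 10x) -15(y² + 24y) = 200
Complete the square: 49(x + 5)² -15(y + 12)² = 200 + 1225 - 2160 = -735
Divide through by -735 to get (y + 12)²/49 - (x + 5)²/15 = 1.
Hyperbola, center (-5, -12), transverse axis vertical; a² = 49, b² = 15.
c² = a² + b² = 49 + 15 = 64, so c = 8.
Foci lie on the vertical axis through the center: (h, k ± c).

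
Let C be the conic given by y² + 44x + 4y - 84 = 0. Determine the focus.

(-9, -2)

Only y is squared. Complete the square in y: (y + 2)² = -44(x - 2).
Vertex (2, -2); 4p = -44 so p = -11. Opens left.
Focus is p units from the vertex along the axis: (h + p, k).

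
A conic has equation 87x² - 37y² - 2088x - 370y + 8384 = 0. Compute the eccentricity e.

e = 2√1147/37

Group the x- and y-terms: 87(x² - 24x) -37(y² + 10y) = -8384
Completing the square gives 87(x - 12)² -37(y + 5)² = -8384 + 12528 - 925 = 3219.
Divide by 3219: (x - 12)²/37 - (y + 5)²/87 = 1
Hyperbola, center (12, -5), transverse axis horizontal; a² = 37, b² = 87.
c² = a² + b² = 124, so c = 2√31.
e = c/a = 2√31/√37 = 2√1147/37.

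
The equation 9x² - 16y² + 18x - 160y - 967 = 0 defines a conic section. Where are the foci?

Collect terms: 9(x² + 2x) -16(y² + 10y) = 967
Complete the square: 9(x + 1)² -16(y + 5)² = 967 + 9 - 400 = 576
Divide by 576: (x + 1)²/64 - (y + 5)²/36 = 1
Hyperbola, center (-1, -5), transverse axis horizontal; a² = 64, b² = 36.
c² = a² + b² = 64 + 36 = 100, so c = 10.
Foci lie on the horizontal axis through the center: (h ± c, k).

(-11, -5) and (9, -5)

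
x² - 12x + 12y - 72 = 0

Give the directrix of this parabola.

y = 12

Only x is squared. Complete the square in x: (x - 6)² = -12(y - 9).
Vertex (6, 9); 4p = -12 so p = -3. Opens down.
Directrix is the horizontal line y = k − p = 9 − (-3) = 12.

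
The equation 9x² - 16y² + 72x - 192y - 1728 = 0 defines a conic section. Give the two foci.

(-19, -6) and (11, -6)

Collect terms: 9(x² + 8x) -16(y² + 12y) = 1728
Completing the square gives 9(x + 4)² -16(y + 6)² = 1728 + 144 - 576 = 1296.
Dividing both sides by 1296: (x + 4)²/144 - (y + 6)²/81 = 1
Hyperbola, center (-4, -6), transverse axis horizontal; a² = 144, b² = 81.
c² = a² + b² = 144 + 81 = 225, so c = 15.
Foci lie on the horizontal axis through the center: (h ± c, k).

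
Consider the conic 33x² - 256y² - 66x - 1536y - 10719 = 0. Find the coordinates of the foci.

Group: 33(x² - 2x) -256(y² + 6y) = 10719
33(x - 1)² -256(y + 3)² = 10719 + 33 - 2304 = 8448
Dividing both sides by 8448: (x - 1)²/256 - (y + 3)²/33 = 1
Hyperbola, center (1, -3), transverse axis horizontal; a² = 256, b² = 33.
c² = a² + b² = 256 + 33 = 289, so c = 17.
Foci lie on the horizontal axis through the center: (h ± c, k).

(-16, -3) and (18, -3)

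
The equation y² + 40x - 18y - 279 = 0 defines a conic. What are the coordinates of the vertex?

Only y is squared. Complete the square in y: (y - 9)² = -40(x - 9).
Vertex (9, 9); 4p = -40 so p = -10. Opens left.

(9, 9)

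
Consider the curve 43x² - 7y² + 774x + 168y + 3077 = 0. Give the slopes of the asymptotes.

√301/7 and -√301/7

Group: 43(x² + 18x) -7(y² - 24y) = -3077
Completing the square gives 43(x + 9)² -7(y - 12)² = -3077 + 3483 - 1008 = -602.
Dividing both sides by -602: (y - 12)²/86 - (x + 9)²/14 = 1
Hyperbola, center (-9, 12), transverse axis vertical; a² = 86, b² = 14.
For a vertical hyperbola the asymptotes have slope ±a/b.
Here that is ±√86/√14 = ±√301/7.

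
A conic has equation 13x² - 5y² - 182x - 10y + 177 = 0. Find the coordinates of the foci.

Group: 13(x² - 14x) -5(y² + 2y) = -177
Complete the square: 13(x - 7)² -5(y + 1)² = -177 + 637 - 5 = 455
Divide by 455: (x - 7)²/35 - (y + 1)²/91 = 1
Hyperbola, center (7, -1), transverse axis horizontal; a² = 35, b² = 91.
c² = a² + b² = 35 + 91 = 126, so c = 3√14.
Foci lie on the horizontal axis through the center: (h ± c, k).

(7 - 3√14, -1) and (7 + 3√14, -1)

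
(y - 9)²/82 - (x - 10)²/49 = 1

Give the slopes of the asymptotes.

√82/7 and -√82/7

Center (10, 9). The positive term is the y-term, so the transverse axis is vertical; a² = 82, b² = 49.
For a vertical hyperbola the asymptotes have slope ±a/b.
Here that is ±√82/7.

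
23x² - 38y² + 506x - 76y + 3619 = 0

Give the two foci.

23(x² + 22x) -38(y² + 2y) = -3619
Complete the square: 23(x + 11)² -38(y + 1)² = -3619 + 2783 - 38 = -874
Divide through by -874 to get (y + 1)²/23 - (x + 11)²/38 = 1.
Hyperbola, center (-11, -1), transverse axis vertical; a² = 23, b² = 38.
c² = a² + b² = 23 + 38 = 61, so c = √61.
Foci lie on the vertical axis through the center: (h, k ± c).

(-11, -1 - √61) and (-11, -1 + √61)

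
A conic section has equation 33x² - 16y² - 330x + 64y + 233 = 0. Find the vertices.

(1, 2) and (9, 2)

Group: 33(x² - 10x) -16(y² - 4y) = -233
Completing the square gives 33(x - 5)² -16(y - 2)² = -233 + 825 - 64 = 528.
Divide by 528: (x - 5)²/16 - (y - 2)²/33 = 1
Hyperbola, center (5, 2), transverse axis horizontal; a² = 16, b² = 33.
a = 4. Vertices at (h ± a, k).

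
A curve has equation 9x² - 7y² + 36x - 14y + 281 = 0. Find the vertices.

Collect terms: 9(x² + 4x) -7(y² + 2y) = -281
Completing the square gives 9(x + 2)² -7(y + 1)² = -281 + 36 - 7 = -252.
Dividing both sides by -252: (y + 1)²/36 - (x + 2)²/28 = 1
Hyperbola, center (-2, -1), transverse axis vertical; a² = 36, b² = 28.
a = 6. Vertices at (h, k ± a).

(-2, -7) and (-2, 5)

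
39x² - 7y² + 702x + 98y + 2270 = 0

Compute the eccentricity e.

e = √322/7

Collect terms: 39(x² + 18x) -7(y² - 14y) = -2270
39(x + 9)² -7(y - 7)² = -2270 + 3159 - 343 = 546
Dividing both sides by 546: (x + 9)²/14 - (y - 7)²/78 = 1
Hyperbola, center (-9, 7), transverse axis horizontal; a² = 14, b² = 78.
c² = a² + b² = 92, so c = 2√23.
e = c/a = 2√23/√14 = √322/7.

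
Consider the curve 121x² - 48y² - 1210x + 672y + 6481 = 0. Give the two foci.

Group the x- and y-terms: 121(x² - 10x) -48(y² - 14y) = -6481
Complete the square in x and y: 121(x - 5)² -48(y - 7)² = -6481 + 3025 - 2352 = -5808
Divide by -5808: (y - 7)²/121 - (x - 5)²/48 = 1
Hyperbola, center (5, 7), transverse axis vertical; a² = 121, b² = 48.
c² = a² + b² = 121 + 48 = 169, so c = 13.
Foci lie on the vertical axis through the center: (h, k ± c).

(5, -6) and (5, 20)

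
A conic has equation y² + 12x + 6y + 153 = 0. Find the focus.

Only y is squared. Complete the square in y: (y + 3)² = -12(x + 12).
Vertex (-12, -3); 4p = -12 so p = -3. Opens left.
Focus is p units from the vertex along the axis: (h + p, k).

(-15, -3)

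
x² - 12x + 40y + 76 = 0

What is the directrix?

Only x is squared. Complete the square in x: (x - 6)² = -40(y + 1).
Vertex (6, -1); 4p = -40 so p = -10. Opens down.
Directrix is the horizontal line y = k − p = -1 − (-10) = 9.

y = 9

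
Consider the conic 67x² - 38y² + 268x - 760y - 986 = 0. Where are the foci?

(-2, -10 - √105) and (-2, -10 + √105)

Rearranging, 67(x² + 4x) -38(y² + 20y) = 986.
Completing the square gives 67(x + 2)² -38(y + 10)² = 986 + 268 - 3800 = -2546.
Divide through by -2546 to get (y + 10)²/67 - (x + 2)²/38 = 1.
Hyperbola, center (-2, -10), transverse axis vertical; a² = 67, b² = 38.
c² = a² + b² = 67 + 38 = 105, so c = √105.
Foci lie on the vertical axis through the center: (h, k ± c).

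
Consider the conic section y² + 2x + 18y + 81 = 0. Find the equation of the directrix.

Only y is squared. Complete the square in y: (y + 9)² = -2x.
Vertex (0, -9); 4p = -2 so p = -1/2. Opens left.
Directrix is the vertical line x = h − p = 0 − (-1/2) = 1/2.

x = 1/2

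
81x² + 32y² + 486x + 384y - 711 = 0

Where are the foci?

(-3, -13) and (-3, 1)

Collect terms: 81(x² + 6x) + 32(y² + 12y) = 711
Completing the square gives 81(x + 3)² + 32(y + 6)² = 711 + 729 + 1152 = 2592.
Divide through by 2592 to get (x + 3)²/32 + (y + 6)²/81 = 1.
Ellipse, center (-3, -6), major axis vertical; a² = 81, b² = 32.
c² = a² - b² = 81 - 32 = 49, so c = 7.
Foci lie on the vertical axis through the center: (h, k ± c).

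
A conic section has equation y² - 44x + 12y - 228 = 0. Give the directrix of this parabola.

Only y is squared. Complete the square in y: (y + 6)² = 44(x + 6).
Vertex (-6, -6); 4p = 44 so p = 11. Opens right.
Directrix is the vertical line x = h − p = -6 − (11) = -17.

x = -17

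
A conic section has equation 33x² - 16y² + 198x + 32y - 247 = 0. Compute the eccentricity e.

e = 7/4

Collect terms: 33(x² + 6x) -16(y² - 2y) = 247
Complete the square in x and y: 33(x + 3)² -16(y - 1)² = 247 + 297 - 16 = 528
Divide through by 528 to get (x + 3)²/16 - (y - 1)²/33 = 1.
Hyperbola, center (-3, 1), transverse axis horizontal; a² = 16, b² = 33.
c² = a² + b² = 49, so c = 7.
e = c/a = 7/4.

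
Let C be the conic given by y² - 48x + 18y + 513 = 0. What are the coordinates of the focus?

Only y is squared. Complete the square in y: (y + 9)² = 48(x - 9).
Vertex (9, -9); 4p = 48 so p = 12. Opens right.
Focus is p units from the vertex along the axis: (h + p, k).

(21, -9)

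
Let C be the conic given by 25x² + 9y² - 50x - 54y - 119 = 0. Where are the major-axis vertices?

Group: 25(x² - 2x) + 9(y² - 6y) = 119
Complete the square in x and y: 25(x - 1)² + 9(y - 3)² = 119 + 25 + 81 = 225
Divide by 225: (x - 1)²/9 + (y - 3)²/25 = 1
Ellipse, center (1, 3), major axis vertical; a² = 25, b² = 9.
a = 5. Vertices at (h, k ± a).

(1, -2) and (1, 8)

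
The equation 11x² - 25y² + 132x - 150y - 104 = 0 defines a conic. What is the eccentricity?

Collect terms: 11(x² + 12x) -25(y² + 6y) = 104
Complete the square: 11(x + 6)² -25(y + 3)² = 104 + 396 - 225 = 275
Dividing both sides by 275: (x + 6)²/25 - (y + 3)²/11 = 1
Hyperbola, center (-6, -3), transverse axis horizontal; a² = 25, b² = 11.
c² = a² + b² = 36, so c = 6.
e = c/a = 6/5.

e = 6/5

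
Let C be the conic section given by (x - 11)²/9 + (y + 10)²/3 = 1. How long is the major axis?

Center (11, -10). The larger denominator 9 sits under the x-term, so the major axis is horizontal; a² = 9, b² = 3.
a² = 9 so a = 3; the major axis has length 2a = 6.

6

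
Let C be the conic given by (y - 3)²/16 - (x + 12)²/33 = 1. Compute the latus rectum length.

33/2

Center (-12, 3). The positive term is the y-term, so the transverse axis is vertical; a² = 16, b² = 33.
Latus rectum length = 2b²/a = 2·33/4 = 33/2.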